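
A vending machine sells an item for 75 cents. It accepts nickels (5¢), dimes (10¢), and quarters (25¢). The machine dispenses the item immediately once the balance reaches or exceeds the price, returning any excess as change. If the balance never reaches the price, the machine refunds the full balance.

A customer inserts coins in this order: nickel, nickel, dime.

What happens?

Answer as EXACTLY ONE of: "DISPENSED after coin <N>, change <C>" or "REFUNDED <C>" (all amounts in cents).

Price: 75¢
Coin 1 (nickel, 5¢): balance = 5¢
Coin 2 (nickel, 5¢): balance = 10¢
Coin 3 (dime, 10¢): balance = 20¢
All coins inserted, balance 20¢ < price 75¢ → REFUND 20¢

Answer: REFUNDED 20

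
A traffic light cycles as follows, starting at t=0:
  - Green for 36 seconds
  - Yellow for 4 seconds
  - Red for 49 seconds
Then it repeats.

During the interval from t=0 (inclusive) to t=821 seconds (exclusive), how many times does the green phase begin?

Answer: 10

Derivation:
Cycle = 36+4+49 = 89s
green phase starts at t = k*89 + 0 for k=0,1,2,...
Need k*89+0 < 821 → k < 9.225
k ∈ {0, ..., 9} → 10 starts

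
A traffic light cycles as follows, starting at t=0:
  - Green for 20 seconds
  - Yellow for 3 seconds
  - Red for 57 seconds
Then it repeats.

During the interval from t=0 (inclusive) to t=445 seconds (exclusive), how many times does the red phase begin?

Answer: 6

Derivation:
Cycle = 20+3+57 = 80s
red phase starts at t = k*80 + 23 for k=0,1,2,...
Need k*80+23 < 445 → k < 5.275
k ∈ {0, ..., 5} → 6 starts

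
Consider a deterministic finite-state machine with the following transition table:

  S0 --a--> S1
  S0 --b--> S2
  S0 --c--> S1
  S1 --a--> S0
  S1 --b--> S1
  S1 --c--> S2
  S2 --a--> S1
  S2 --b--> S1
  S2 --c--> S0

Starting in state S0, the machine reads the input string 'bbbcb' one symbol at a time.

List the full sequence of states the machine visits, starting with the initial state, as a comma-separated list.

Start: S0
  read 'b': S0 --b--> S2
  read 'b': S2 --b--> S1
  read 'b': S1 --b--> S1
  read 'c': S1 --c--> S2
  read 'b': S2 --b--> S1

Answer: S0, S2, S1, S1, S2, S1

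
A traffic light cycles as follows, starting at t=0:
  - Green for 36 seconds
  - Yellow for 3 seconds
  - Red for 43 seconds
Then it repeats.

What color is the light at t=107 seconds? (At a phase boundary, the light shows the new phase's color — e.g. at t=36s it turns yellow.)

Answer: green

Derivation:
Cycle length = 36 + 3 + 43 = 82s
t = 107, phase_t = 107 mod 82 = 25
25 < 36 (green end) → GREEN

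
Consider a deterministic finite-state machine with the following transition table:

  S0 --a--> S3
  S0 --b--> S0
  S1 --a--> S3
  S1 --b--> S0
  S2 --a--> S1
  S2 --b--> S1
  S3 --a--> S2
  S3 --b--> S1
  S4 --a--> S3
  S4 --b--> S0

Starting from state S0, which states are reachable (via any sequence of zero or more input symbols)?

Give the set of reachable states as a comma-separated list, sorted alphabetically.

BFS from S0:
  visit S0: S0--a-->S3 (new), S0--b-->S0 (seen)
  visit S3: S3--a-->S2 (new), S3--b-->S1 (new)
  visit S2: S2--a-->S1 (seen), S2--b-->S1 (seen)
  visit S1: S1--a-->S3 (seen), S1--b-->S0 (seen)

Answer: S0, S1, S2, S3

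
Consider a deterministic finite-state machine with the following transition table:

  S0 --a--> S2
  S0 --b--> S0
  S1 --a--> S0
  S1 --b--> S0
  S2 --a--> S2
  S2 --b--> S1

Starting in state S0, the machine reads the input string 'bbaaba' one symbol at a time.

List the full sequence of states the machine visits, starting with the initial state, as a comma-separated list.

Start: S0
  read 'b': S0 --b--> S0
  read 'b': S0 --b--> S0
  read 'a': S0 --a--> S2
  read 'a': S2 --a--> S2
  read 'b': S2 --b--> S1
  read 'a': S1 --a--> S0

Answer: S0, S0, S0, S2, S2, S1, S0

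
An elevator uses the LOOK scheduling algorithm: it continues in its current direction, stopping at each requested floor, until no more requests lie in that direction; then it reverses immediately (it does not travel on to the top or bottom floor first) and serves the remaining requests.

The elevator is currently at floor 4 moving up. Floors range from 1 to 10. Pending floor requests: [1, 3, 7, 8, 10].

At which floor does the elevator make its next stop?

Answer: 7

Derivation:
Current floor: 4, direction: up
Requests above: [7, 8, 10]
Requests below: [1, 3]
Moving up and requests lie above → nearest above is min([7, 8, 10]) = 7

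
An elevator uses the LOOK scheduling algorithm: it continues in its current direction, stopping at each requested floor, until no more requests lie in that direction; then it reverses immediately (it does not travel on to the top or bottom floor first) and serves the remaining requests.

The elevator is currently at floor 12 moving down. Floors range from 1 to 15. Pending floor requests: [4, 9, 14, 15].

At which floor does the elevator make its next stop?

Current floor: 12, direction: down
Requests above: [14, 15]
Requests below: [4, 9]
Moving down and requests lie below → nearest below is max([4, 9]) = 9

Answer: 9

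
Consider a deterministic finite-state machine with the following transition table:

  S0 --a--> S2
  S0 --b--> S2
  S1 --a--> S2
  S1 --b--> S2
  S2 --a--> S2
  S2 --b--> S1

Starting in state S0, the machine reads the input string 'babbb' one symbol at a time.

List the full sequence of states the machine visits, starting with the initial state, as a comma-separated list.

Start: S0
  read 'b': S0 --b--> S2
  read 'a': S2 --a--> S2
  read 'b': S2 --b--> S1
  read 'b': S1 --b--> S2
  read 'b': S2 --b--> S1

Answer: S0, S2, S2, S1, S2, S1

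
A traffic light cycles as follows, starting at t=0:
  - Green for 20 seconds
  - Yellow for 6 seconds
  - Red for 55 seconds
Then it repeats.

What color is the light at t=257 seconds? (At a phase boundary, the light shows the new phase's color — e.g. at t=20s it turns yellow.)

Answer: green

Derivation:
Cycle length = 20 + 6 + 55 = 81s
t = 257, phase_t = 257 mod 81 = 14
14 < 20 (green end) → GREEN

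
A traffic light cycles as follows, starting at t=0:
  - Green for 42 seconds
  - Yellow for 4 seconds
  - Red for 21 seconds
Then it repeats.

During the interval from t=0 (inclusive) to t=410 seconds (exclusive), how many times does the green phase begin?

Cycle = 42+4+21 = 67s
green phase starts at t = k*67 + 0 for k=0,1,2,...
Need k*67+0 < 410 → k < 6.119
k ∈ {0, ..., 6} → 7 starts

Answer: 7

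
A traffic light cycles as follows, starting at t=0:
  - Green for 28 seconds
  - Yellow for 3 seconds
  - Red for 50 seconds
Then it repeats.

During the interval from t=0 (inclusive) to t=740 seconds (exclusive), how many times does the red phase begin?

Cycle = 28+3+50 = 81s
red phase starts at t = k*81 + 31 for k=0,1,2,...
Need k*81+31 < 740 → k < 8.753
k ∈ {0, ..., 8} → 9 starts

Answer: 9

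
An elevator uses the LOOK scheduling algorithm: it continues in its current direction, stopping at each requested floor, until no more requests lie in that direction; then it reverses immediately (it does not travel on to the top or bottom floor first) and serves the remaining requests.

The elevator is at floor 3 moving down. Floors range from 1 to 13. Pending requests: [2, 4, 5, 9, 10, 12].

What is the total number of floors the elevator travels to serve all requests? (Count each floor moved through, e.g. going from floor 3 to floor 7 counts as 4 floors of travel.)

Start at floor 3 moving down, LOOK stop order: [2, 4, 5, 9, 10, 12]
  3 → 2: |2-3| = 1, total = 1
  2 → 4: |4-2| = 2, total = 3
  4 → 5: |5-4| = 1, total = 4
  5 → 9: |9-5| = 4, total = 8
  9 → 10: |10-9| = 1, total = 9
  10 → 12: |12-10| = 2, total = 11

Answer: 11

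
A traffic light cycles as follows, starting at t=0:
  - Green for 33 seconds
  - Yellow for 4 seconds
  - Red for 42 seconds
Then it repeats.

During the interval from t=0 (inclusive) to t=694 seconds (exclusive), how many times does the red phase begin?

Answer: 9

Derivation:
Cycle = 33+4+42 = 79s
red phase starts at t = k*79 + 37 for k=0,1,2,...
Need k*79+37 < 694 → k < 8.316
k ∈ {0, ..., 8} → 9 starts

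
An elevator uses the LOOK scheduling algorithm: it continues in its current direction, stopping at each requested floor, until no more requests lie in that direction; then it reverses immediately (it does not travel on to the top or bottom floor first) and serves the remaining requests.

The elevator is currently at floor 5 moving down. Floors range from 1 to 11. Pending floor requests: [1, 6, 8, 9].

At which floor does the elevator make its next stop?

Current floor: 5, direction: down
Requests above: [6, 8, 9]
Requests below: [1]
Moving down and requests lie below → nearest below is max([1]) = 1

Answer: 1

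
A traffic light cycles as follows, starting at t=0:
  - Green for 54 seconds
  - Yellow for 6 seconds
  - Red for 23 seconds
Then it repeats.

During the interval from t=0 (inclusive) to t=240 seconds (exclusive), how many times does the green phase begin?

Cycle = 54+6+23 = 83s
green phase starts at t = k*83 + 0 for k=0,1,2,...
Need k*83+0 < 240 → k < 2.892
k ∈ {0, ..., 2} → 3 starts

Answer: 3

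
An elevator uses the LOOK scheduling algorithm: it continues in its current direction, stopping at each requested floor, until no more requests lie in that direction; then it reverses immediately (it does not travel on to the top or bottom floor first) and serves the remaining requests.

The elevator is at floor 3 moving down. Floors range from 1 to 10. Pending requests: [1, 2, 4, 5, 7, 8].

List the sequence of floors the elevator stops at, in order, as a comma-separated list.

Answer: 2, 1, 4, 5, 7, 8

Derivation:
Current: 3, moving DOWN
Serve below first (descending): [2, 1]
Then reverse, serve above (ascending): [4, 5, 7, 8]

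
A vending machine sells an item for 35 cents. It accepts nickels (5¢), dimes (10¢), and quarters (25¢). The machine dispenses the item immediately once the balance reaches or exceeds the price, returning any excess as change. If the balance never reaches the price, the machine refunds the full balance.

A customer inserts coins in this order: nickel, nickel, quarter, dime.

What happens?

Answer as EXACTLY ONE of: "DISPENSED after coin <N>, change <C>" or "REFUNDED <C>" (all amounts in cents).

Answer: DISPENSED after coin 3, change 0

Derivation:
Price: 35¢
Coin 1 (nickel, 5¢): balance = 5¢
Coin 2 (nickel, 5¢): balance = 10¢
Coin 3 (quarter, 25¢): balance = 35¢
  → balance >= price → DISPENSE, change = 35 - 35 = 0¢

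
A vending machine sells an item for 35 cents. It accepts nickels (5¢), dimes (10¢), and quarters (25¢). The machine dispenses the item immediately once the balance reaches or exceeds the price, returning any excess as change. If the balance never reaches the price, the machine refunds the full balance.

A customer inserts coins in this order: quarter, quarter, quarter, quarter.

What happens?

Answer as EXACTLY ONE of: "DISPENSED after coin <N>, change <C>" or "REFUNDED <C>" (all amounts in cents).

Answer: DISPENSED after coin 2, change 15

Derivation:
Price: 35¢
Coin 1 (quarter, 25¢): balance = 25¢
Coin 2 (quarter, 25¢): balance = 50¢
  → balance >= price → DISPENSE, change = 50 - 35 = 15¢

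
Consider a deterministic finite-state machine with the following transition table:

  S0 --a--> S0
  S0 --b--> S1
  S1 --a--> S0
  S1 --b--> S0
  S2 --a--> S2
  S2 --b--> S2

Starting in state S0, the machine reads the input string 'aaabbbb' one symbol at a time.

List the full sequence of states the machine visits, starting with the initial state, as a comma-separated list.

Start: S0
  read 'a': S0 --a--> S0
  read 'a': S0 --a--> S0
  read 'a': S0 --a--> S0
  read 'b': S0 --b--> S1
  read 'b': S1 --b--> S0
  read 'b': S0 --b--> S1
  read 'b': S1 --b--> S0

Answer: S0, S0, S0, S0, S1, S0, S1, S0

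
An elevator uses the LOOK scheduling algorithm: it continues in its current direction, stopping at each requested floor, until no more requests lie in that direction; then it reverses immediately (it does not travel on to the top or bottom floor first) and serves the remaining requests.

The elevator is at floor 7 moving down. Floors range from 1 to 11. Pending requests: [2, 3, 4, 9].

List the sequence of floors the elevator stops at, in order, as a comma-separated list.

Current: 7, moving DOWN
Serve below first (descending): [4, 3, 2]
Then reverse, serve above (ascending): [9]

Answer: 4, 3, 2, 9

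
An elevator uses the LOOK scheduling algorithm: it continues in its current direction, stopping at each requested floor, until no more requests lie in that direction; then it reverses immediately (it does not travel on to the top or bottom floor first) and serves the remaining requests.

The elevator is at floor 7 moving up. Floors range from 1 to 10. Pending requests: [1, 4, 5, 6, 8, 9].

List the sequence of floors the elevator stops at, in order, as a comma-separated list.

Current: 7, moving UP
Serve above first (ascending): [8, 9]
Then reverse, serve below (descending): [6, 5, 4, 1]

Answer: 8, 9, 6, 5, 4, 1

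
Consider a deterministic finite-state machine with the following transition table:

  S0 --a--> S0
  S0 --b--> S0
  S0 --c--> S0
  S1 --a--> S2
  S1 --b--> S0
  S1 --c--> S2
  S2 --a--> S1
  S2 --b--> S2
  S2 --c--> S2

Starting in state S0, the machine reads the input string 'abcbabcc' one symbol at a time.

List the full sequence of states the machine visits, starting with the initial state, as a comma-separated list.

Start: S0
  read 'a': S0 --a--> S0
  read 'b': S0 --b--> S0
  read 'c': S0 --c--> S0
  read 'b': S0 --b--> S0
  read 'a': S0 --a--> S0
  read 'b': S0 --b--> S0
  read 'c': S0 --c--> S0
  read 'c': S0 --c--> S0

Answer: S0, S0, S0, S0, S0, S0, S0, S0, S0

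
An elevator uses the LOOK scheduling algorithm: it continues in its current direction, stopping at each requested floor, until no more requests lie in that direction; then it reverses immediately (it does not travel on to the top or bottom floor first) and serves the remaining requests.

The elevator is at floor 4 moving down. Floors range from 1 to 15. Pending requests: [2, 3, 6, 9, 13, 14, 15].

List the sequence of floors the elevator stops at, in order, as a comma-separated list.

Answer: 3, 2, 6, 9, 13, 14, 15

Derivation:
Current: 4, moving DOWN
Serve below first (descending): [3, 2]
Then reverse, serve above (ascending): [6, 9, 13, 14, 15]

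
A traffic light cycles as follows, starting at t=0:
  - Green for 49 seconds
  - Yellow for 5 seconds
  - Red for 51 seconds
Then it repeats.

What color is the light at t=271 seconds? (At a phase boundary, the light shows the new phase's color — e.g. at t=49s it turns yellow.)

Cycle length = 49 + 5 + 51 = 105s
t = 271, phase_t = 271 mod 105 = 61
61 >= 54 → RED

Answer: red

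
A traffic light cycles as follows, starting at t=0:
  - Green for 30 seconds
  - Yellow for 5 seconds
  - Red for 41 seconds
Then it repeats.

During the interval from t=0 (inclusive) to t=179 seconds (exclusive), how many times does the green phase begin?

Answer: 3

Derivation:
Cycle = 30+5+41 = 76s
green phase starts at t = k*76 + 0 for k=0,1,2,...
Need k*76+0 < 179 → k < 2.355
k ∈ {0, ..., 2} → 3 starts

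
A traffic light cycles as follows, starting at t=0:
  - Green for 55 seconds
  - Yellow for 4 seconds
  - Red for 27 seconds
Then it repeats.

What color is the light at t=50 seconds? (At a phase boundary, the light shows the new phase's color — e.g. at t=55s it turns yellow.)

Answer: green

Derivation:
Cycle length = 55 + 4 + 27 = 86s
t = 50, phase_t = 50 mod 86 = 50
50 < 55 (green end) → GREEN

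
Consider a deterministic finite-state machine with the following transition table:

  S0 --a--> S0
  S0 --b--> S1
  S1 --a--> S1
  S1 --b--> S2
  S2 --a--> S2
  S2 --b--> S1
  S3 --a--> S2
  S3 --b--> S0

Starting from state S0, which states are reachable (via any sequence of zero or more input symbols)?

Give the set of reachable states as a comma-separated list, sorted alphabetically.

Answer: S0, S1, S2

Derivation:
BFS from S0:
  visit S0: S0--a-->S0 (seen), S0--b-->S1 (new)
  visit S1: S1--a-->S1 (seen), S1--b-->S2 (new)
  visit S2: S2--a-->S2 (seen), S2--b-->S1 (seen)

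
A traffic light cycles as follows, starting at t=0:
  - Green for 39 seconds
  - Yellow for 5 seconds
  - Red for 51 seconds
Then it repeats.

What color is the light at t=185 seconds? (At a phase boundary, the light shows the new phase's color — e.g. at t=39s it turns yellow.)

Cycle length = 39 + 5 + 51 = 95s
t = 185, phase_t = 185 mod 95 = 90
90 >= 44 → RED

Answer: red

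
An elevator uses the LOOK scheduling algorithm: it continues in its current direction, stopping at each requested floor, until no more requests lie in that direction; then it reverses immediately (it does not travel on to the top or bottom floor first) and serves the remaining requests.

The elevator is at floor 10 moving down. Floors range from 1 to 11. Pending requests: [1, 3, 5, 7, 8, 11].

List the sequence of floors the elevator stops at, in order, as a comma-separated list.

Current: 10, moving DOWN
Serve below first (descending): [8, 7, 5, 3, 1]
Then reverse, serve above (ascending): [11]

Answer: 8, 7, 5, 3, 1, 11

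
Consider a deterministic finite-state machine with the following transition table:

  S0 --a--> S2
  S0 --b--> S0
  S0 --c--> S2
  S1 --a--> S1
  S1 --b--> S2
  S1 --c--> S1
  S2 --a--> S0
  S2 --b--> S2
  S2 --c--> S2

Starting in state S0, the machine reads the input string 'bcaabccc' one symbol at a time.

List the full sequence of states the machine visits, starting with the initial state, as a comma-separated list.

Answer: S0, S0, S2, S0, S2, S2, S2, S2, S2

Derivation:
Start: S0
  read 'b': S0 --b--> S0
  read 'c': S0 --c--> S2
  read 'a': S2 --a--> S0
  read 'a': S0 --a--> S2
  read 'b': S2 --b--> S2
  read 'c': S2 --c--> S2
  read 'c': S2 --c--> S2
  read 'c': S2 --c--> S2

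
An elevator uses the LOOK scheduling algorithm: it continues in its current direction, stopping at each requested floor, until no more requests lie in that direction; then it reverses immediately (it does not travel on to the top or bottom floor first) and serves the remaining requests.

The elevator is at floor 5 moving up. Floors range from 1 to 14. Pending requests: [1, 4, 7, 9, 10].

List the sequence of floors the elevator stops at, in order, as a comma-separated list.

Answer: 7, 9, 10, 4, 1

Derivation:
Current: 5, moving UP
Serve above first (ascending): [7, 9, 10]
Then reverse, serve below (descending): [4, 1]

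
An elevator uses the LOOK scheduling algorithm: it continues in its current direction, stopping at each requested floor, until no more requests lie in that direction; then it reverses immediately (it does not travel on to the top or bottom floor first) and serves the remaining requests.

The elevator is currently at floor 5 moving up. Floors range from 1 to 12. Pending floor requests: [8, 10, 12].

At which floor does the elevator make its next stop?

Current floor: 5, direction: up
Requests above: [8, 10, 12]
Requests below: []
Moving up and requests lie above → nearest above is min([8, 10, 12]) = 8

Answer: 8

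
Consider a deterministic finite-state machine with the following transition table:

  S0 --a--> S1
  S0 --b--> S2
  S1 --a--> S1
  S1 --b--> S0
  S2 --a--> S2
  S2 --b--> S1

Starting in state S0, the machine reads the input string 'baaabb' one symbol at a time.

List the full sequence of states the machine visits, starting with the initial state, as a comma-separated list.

Answer: S0, S2, S2, S2, S2, S1, S0

Derivation:
Start: S0
  read 'b': S0 --b--> S2
  read 'a': S2 --a--> S2
  read 'a': S2 --a--> S2
  read 'a': S2 --a--> S2
  read 'b': S2 --b--> S1
  read 'b': S1 --b--> S0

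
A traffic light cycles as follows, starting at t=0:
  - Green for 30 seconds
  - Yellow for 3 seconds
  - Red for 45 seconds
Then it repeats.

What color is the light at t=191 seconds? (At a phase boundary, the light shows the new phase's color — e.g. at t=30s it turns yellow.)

Answer: red

Derivation:
Cycle length = 30 + 3 + 45 = 78s
t = 191, phase_t = 191 mod 78 = 35
35 >= 33 → RED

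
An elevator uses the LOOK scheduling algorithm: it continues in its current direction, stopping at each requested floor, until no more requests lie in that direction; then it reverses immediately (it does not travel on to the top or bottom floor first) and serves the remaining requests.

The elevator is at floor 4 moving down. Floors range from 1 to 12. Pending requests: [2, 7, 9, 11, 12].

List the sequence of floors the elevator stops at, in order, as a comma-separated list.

Current: 4, moving DOWN
Serve below first (descending): [2]
Then reverse, serve above (ascending): [7, 9, 11, 12]

Answer: 2, 7, 9, 11, 12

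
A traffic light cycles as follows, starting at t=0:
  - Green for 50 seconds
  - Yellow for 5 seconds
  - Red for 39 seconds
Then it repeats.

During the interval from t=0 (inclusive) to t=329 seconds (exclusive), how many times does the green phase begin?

Answer: 4

Derivation:
Cycle = 50+5+39 = 94s
green phase starts at t = k*94 + 0 for k=0,1,2,...
Need k*94+0 < 329 → k < 3.500
k ∈ {0, ..., 3} → 4 starts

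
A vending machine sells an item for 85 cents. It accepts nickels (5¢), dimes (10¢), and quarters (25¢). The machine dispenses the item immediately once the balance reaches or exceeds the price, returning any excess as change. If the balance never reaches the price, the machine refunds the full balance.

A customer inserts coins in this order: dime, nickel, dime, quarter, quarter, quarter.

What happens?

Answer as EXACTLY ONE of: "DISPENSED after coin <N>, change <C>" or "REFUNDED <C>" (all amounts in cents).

Price: 85¢
Coin 1 (dime, 10¢): balance = 10¢
Coin 2 (nickel, 5¢): balance = 15¢
Coin 3 (dime, 10¢): balance = 25¢
Coin 4 (quarter, 25¢): balance = 50¢
Coin 5 (quarter, 25¢): balance = 75¢
Coin 6 (quarter, 25¢): balance = 100¢
  → balance >= price → DISPENSE, change = 100 - 85 = 15¢

Answer: DISPENSED after coin 6, change 15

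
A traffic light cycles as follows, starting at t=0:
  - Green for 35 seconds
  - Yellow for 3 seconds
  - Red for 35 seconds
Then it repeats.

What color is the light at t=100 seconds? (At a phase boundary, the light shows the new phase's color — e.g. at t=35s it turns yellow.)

Answer: green

Derivation:
Cycle length = 35 + 3 + 35 = 73s
t = 100, phase_t = 100 mod 73 = 27
27 < 35 (green end) → GREEN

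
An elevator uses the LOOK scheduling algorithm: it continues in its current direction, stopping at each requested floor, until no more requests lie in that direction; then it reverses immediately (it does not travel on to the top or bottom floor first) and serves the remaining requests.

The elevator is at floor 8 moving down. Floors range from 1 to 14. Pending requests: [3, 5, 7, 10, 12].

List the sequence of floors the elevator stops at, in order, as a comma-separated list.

Current: 8, moving DOWN
Serve below first (descending): [7, 5, 3]
Then reverse, serve above (ascending): [10, 12]

Answer: 7, 5, 3, 10, 12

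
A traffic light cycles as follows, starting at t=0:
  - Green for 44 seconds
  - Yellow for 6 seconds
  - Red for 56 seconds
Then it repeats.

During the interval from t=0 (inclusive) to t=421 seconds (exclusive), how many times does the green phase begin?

Cycle = 44+6+56 = 106s
green phase starts at t = k*106 + 0 for k=0,1,2,...
Need k*106+0 < 421 → k < 3.972
k ∈ {0, ..., 3} → 4 starts

Answer: 4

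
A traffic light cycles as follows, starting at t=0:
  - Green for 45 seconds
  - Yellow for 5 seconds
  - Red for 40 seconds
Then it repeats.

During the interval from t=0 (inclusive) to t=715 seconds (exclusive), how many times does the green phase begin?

Answer: 8

Derivation:
Cycle = 45+5+40 = 90s
green phase starts at t = k*90 + 0 for k=0,1,2,...
Need k*90+0 < 715 → k < 7.944
k ∈ {0, ..., 7} → 8 starts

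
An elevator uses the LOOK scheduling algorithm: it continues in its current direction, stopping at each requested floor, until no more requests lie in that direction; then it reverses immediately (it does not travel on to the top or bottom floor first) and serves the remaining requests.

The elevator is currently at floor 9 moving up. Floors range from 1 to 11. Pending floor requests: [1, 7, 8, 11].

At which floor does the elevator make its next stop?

Current floor: 9, direction: up
Requests above: [11]
Requests below: [1, 7, 8]
Moving up and requests lie above → nearest above is min([11]) = 11

Answer: 11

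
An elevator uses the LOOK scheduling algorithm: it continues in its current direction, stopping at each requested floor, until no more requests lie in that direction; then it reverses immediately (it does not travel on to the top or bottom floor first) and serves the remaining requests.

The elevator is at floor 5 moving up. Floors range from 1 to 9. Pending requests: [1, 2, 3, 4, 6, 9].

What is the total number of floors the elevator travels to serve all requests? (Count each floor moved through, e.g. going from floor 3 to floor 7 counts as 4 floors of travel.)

Answer: 12

Derivation:
Start at floor 5 moving up, LOOK stop order: [6, 9, 4, 3, 2, 1]
  5 → 6: |6-5| = 1, total = 1
  6 → 9: |9-6| = 3, total = 4
  9 → 4: |4-9| = 5, total = 9
  4 → 3: |3-4| = 1, total = 10
  3 → 2: |2-3| = 1, total = 11
  2 → 1: |1-2| = 1, total = 12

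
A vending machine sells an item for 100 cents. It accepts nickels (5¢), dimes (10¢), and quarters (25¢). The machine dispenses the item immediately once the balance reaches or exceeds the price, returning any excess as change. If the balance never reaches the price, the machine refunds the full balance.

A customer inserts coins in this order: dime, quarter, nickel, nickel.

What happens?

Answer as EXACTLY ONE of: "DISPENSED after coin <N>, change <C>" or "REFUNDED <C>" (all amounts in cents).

Price: 100¢
Coin 1 (dime, 10¢): balance = 10¢
Coin 2 (quarter, 25¢): balance = 35¢
Coin 3 (nickel, 5¢): balance = 40¢
Coin 4 (nickel, 5¢): balance = 45¢
All coins inserted, balance 45¢ < price 100¢ → REFUND 45¢

Answer: REFUNDED 45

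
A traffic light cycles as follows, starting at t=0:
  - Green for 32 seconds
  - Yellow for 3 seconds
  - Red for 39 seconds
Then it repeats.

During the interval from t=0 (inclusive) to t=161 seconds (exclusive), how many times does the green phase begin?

Answer: 3

Derivation:
Cycle = 32+3+39 = 74s
green phase starts at t = k*74 + 0 for k=0,1,2,...
Need k*74+0 < 161 → k < 2.176
k ∈ {0, ..., 2} → 3 starts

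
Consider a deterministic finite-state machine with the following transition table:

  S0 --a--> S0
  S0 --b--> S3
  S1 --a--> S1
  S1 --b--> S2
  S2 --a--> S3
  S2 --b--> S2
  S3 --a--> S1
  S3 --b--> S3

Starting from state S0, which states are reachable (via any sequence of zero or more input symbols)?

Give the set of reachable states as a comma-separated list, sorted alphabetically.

BFS from S0:
  visit S0: S0--a-->S0 (seen), S0--b-->S3 (new)
  visit S3: S3--a-->S1 (new), S3--b-->S3 (seen)
  visit S1: S1--a-->S1 (seen), S1--b-->S2 (new)
  visit S2: S2--a-->S3 (seen), S2--b-->S2 (seen)

Answer: S0, S1, S2, S3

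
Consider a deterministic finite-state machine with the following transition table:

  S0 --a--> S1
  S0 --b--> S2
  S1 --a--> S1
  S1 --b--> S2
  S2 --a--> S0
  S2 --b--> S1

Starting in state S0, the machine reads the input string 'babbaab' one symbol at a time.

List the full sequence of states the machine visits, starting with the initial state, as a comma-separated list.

Start: S0
  read 'b': S0 --b--> S2
  read 'a': S2 --a--> S0
  read 'b': S0 --b--> S2
  read 'b': S2 --b--> S1
  read 'a': S1 --a--> S1
  read 'a': S1 --a--> S1
  read 'b': S1 --b--> S2

Answer: S0, S2, S0, S2, S1, S1, S1, S2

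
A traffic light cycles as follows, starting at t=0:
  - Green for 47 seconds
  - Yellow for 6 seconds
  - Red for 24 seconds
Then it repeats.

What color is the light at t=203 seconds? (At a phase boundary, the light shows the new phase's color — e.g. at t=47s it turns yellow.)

Cycle length = 47 + 6 + 24 = 77s
t = 203, phase_t = 203 mod 77 = 49
47 <= 49 < 53 (yellow end) → YELLOW

Answer: yellow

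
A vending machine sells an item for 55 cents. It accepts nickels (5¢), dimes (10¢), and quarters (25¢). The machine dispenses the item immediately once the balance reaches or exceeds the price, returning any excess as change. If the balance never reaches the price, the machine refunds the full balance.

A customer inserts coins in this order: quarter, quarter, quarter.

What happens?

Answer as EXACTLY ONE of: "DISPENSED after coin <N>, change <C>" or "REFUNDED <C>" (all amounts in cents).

Answer: DISPENSED after coin 3, change 20

Derivation:
Price: 55¢
Coin 1 (quarter, 25¢): balance = 25¢
Coin 2 (quarter, 25¢): balance = 50¢
Coin 3 (quarter, 25¢): balance = 75¢
  → balance >= price → DISPENSE, change = 75 - 55 = 20¢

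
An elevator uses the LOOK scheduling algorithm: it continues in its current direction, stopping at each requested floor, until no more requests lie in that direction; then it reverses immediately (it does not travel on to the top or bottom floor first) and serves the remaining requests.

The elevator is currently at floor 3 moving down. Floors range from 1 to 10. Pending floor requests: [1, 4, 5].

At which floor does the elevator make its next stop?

Answer: 1

Derivation:
Current floor: 3, direction: down
Requests above: [4, 5]
Requests below: [1]
Moving down and requests lie below → nearest below is max([1]) = 1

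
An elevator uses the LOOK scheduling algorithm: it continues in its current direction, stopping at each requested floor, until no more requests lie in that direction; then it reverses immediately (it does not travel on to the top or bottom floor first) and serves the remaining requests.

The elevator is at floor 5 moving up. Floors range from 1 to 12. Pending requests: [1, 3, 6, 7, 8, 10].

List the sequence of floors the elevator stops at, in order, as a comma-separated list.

Answer: 6, 7, 8, 10, 3, 1

Derivation:
Current: 5, moving UP
Serve above first (ascending): [6, 7, 8, 10]
Then reverse, serve below (descending): [3, 1]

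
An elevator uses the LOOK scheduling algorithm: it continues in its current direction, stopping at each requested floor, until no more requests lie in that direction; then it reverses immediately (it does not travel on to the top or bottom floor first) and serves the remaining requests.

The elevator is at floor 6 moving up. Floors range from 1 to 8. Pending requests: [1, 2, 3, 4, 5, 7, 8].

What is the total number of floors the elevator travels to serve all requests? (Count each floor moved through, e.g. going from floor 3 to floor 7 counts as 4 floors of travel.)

Answer: 9

Derivation:
Start at floor 6 moving up, LOOK stop order: [7, 8, 5, 4, 3, 2, 1]
  6 → 7: |7-6| = 1, total = 1
  7 → 8: |8-7| = 1, total = 2
  8 → 5: |5-8| = 3, total = 5
  5 → 4: |4-5| = 1, total = 6
  4 → 3: |3-4| = 1, total = 7
  3 → 2: |2-3| = 1, total = 8
  2 → 1: |1-2| = 1, total = 9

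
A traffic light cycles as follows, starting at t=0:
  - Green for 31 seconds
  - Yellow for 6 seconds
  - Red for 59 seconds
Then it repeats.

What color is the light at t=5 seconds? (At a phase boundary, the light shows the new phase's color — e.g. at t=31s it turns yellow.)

Answer: green

Derivation:
Cycle length = 31 + 6 + 59 = 96s
t = 5, phase_t = 5 mod 96 = 5
5 < 31 (green end) → GREEN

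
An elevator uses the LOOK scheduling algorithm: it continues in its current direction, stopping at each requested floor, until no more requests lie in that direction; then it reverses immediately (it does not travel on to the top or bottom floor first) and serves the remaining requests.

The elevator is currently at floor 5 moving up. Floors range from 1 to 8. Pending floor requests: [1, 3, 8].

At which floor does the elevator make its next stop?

Current floor: 5, direction: up
Requests above: [8]
Requests below: [1, 3]
Moving up and requests lie above → nearest above is min([8]) = 8

Answer: 8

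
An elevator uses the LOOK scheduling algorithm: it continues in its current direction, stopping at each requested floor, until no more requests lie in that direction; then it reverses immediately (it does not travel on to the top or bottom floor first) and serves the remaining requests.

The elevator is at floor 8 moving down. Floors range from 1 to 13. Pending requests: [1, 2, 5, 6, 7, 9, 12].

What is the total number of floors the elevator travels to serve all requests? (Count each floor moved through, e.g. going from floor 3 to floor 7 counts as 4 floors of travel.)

Answer: 18

Derivation:
Start at floor 8 moving down, LOOK stop order: [7, 6, 5, 2, 1, 9, 12]
  8 → 7: |7-8| = 1, total = 1
  7 → 6: |6-7| = 1, total = 2
  6 → 5: |5-6| = 1, total = 3
  5 → 2: |2-5| = 3, total = 6
  2 → 1: |1-2| = 1, total = 7
  1 → 9: |9-1| = 8, total = 15
  9 → 12: |12-9| = 3, total = 18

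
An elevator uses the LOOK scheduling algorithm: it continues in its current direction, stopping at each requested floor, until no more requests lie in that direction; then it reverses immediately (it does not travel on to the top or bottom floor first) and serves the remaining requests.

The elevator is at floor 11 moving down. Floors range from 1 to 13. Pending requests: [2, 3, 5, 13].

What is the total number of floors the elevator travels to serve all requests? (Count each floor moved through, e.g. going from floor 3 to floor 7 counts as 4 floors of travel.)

Answer: 20

Derivation:
Start at floor 11 moving down, LOOK stop order: [5, 3, 2, 13]
  11 → 5: |5-11| = 6, total = 6
  5 → 3: |3-5| = 2, total = 8
  3 → 2: |2-3| = 1, total = 9
  2 → 13: |13-2| = 11, total = 20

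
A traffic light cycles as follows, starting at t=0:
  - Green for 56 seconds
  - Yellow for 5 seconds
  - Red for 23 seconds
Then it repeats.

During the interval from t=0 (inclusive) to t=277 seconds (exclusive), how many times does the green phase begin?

Cycle = 56+5+23 = 84s
green phase starts at t = k*84 + 0 for k=0,1,2,...
Need k*84+0 < 277 → k < 3.298
k ∈ {0, ..., 3} → 4 starts

Answer: 4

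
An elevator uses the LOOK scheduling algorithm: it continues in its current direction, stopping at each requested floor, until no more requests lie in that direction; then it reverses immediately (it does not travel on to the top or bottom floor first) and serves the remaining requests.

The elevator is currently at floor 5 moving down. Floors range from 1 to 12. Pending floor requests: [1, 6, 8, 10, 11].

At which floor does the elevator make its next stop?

Answer: 1

Derivation:
Current floor: 5, direction: down
Requests above: [6, 8, 10, 11]
Requests below: [1]
Moving down and requests lie below → nearest below is max([1]) = 1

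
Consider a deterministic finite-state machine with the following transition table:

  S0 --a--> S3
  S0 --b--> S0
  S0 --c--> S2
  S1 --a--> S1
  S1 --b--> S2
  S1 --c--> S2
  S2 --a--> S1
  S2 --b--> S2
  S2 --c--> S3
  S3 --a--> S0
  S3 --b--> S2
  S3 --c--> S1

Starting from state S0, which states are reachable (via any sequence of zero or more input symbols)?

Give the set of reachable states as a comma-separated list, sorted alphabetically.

Answer: S0, S1, S2, S3

Derivation:
BFS from S0:
  visit S0: S0--a-->S3 (new), S0--b-->S0 (seen), S0--c-->S2 (new)
  visit S3: S3--a-->S0 (seen), S3--b-->S2 (seen), S3--c-->S1 (new)
  visit S2: S2--a-->S1 (seen), S2--b-->S2 (seen), S2--c-->S3 (seen)
  visit S1: S1--a-->S1 (seen), S1--b-->S2 (seen), S1--c-->S2 (seen)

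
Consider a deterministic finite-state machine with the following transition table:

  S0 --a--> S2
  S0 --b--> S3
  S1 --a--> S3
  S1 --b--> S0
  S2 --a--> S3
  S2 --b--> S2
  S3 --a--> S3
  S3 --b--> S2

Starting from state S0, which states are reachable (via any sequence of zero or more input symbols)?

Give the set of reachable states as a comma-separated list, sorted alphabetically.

Answer: S0, S2, S3

Derivation:
BFS from S0:
  visit S0: S0--a-->S2 (new), S0--b-->S3 (new)
  visit S2: S2--a-->S3 (seen), S2--b-->S2 (seen)
  visit S3: S3--a-->S3 (seen), S3--b-->S2 (seen)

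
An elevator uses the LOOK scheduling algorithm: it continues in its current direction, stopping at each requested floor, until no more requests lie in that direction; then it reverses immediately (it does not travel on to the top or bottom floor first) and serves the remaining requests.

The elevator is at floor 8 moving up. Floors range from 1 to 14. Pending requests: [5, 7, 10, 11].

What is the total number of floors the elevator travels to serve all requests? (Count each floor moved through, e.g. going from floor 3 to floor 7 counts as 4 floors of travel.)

Answer: 9

Derivation:
Start at floor 8 moving up, LOOK stop order: [10, 11, 7, 5]
  8 → 10: |10-8| = 2, total = 2
  10 → 11: |11-10| = 1, total = 3
  11 → 7: |7-11| = 4, total = 7
  7 → 5: |5-7| = 2, total = 9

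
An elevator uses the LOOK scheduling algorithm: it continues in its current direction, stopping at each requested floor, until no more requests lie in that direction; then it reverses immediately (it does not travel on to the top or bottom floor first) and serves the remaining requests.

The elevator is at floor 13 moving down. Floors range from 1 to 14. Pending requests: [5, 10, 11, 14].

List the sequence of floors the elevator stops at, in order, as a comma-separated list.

Current: 13, moving DOWN
Serve below first (descending): [11, 10, 5]
Then reverse, serve above (ascending): [14]

Answer: 11, 10, 5, 14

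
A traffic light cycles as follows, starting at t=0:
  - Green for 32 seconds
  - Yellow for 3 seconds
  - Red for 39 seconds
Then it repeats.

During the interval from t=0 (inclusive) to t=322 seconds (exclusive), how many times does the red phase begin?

Cycle = 32+3+39 = 74s
red phase starts at t = k*74 + 35 for k=0,1,2,...
Need k*74+35 < 322 → k < 3.878
k ∈ {0, ..., 3} → 4 starts

Answer: 4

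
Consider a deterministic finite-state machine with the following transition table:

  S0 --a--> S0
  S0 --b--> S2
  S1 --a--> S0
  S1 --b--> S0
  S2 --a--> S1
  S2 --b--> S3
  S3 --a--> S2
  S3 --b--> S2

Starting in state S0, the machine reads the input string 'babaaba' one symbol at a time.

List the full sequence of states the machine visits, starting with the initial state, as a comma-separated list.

Answer: S0, S2, S1, S0, S0, S0, S2, S1

Derivation:
Start: S0
  read 'b': S0 --b--> S2
  read 'a': S2 --a--> S1
  read 'b': S1 --b--> S0
  read 'a': S0 --a--> S0
  read 'a': S0 --a--> S0
  read 'b': S0 --b--> S2
  read 'a': S2 --a--> S1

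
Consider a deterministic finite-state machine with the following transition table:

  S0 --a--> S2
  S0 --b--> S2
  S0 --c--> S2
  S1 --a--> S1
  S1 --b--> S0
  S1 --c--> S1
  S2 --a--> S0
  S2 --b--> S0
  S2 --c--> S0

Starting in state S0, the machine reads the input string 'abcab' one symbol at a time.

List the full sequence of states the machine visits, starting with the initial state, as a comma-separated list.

Answer: S0, S2, S0, S2, S0, S2

Derivation:
Start: S0
  read 'a': S0 --a--> S2
  read 'b': S2 --b--> S0
  read 'c': S0 --c--> S2
  read 'a': S2 --a--> S0
  read 'b': S0 --b--> S2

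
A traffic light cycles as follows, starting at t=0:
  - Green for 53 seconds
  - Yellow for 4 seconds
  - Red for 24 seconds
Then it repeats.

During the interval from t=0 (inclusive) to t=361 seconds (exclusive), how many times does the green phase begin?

Answer: 5

Derivation:
Cycle = 53+4+24 = 81s
green phase starts at t = k*81 + 0 for k=0,1,2,...
Need k*81+0 < 361 → k < 4.457
k ∈ {0, ..., 4} → 5 starts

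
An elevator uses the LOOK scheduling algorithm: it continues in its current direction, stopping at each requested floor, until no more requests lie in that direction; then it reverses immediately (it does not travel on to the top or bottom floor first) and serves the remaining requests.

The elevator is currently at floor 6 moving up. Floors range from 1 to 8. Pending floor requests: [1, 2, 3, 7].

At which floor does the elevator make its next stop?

Answer: 7

Derivation:
Current floor: 6, direction: up
Requests above: [7]
Requests below: [1, 2, 3]
Moving up and requests lie above → nearest above is min([7]) = 7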